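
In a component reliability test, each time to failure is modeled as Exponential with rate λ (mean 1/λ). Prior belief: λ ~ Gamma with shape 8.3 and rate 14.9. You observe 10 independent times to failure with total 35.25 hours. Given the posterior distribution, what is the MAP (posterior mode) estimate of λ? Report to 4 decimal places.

0.3450

With a Gamma(shape α, rate β) prior on the exponential rate λ, the posterior after n observations with total T = Σxᵢ is Gamma(α+n, β+T).
Posterior: Gamma(8.3+10, 14.9+35.25) = Gamma(18.3, 50.15).
Mode = (α−1)/β = 0.3450.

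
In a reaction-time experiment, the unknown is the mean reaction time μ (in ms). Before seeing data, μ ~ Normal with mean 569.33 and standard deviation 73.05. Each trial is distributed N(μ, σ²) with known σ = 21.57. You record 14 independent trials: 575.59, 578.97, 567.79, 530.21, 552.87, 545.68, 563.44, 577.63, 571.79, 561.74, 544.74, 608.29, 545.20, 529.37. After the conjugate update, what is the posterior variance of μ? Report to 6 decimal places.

33.027520

For Normal data with known variance σ², a Normal(μ₀, σ₀²) prior on μ is conjugate. Posterior precision = 1/σ₀² + n/σ²; posterior mean is the precision-weighted average of μ₀ and x̄.
σ₀² = 73.05² = 5336.3025, σ² = 21.57² = 465.2649; σ² + n·σ₀² = 465.2649 + 14·5336.3025 = 75173.4999.
Posterior precision = 1/σ₀² + n/σ² = 1/5336.3025 + 14/465.2649 = (σ² + n·σ₀²)/(σ₀²σ²) = 75173.4999/(5336.3025·465.2649); posterior variance σₙ² = σ₀²σ²/(σ² + n·σ₀²) = 5336.3025·465.2649/75173.4999 = 33.027520.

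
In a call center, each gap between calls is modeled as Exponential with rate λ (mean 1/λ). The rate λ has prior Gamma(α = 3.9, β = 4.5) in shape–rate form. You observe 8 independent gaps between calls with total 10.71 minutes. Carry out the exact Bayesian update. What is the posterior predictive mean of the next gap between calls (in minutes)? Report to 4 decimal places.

With a Gamma(shape α, rate β) prior on the exponential rate λ, the posterior after n observations with total T = Σxᵢ is Gamma(α+n, β+T).
Posterior: Gamma(3.9+8, 4.5+10.71) = Gamma(11.9, 15.21).
The predictive distribution for the next observation is Lomax; its mean is β/(α−1) = 15.21/10.9 = 1.3954.

1.3954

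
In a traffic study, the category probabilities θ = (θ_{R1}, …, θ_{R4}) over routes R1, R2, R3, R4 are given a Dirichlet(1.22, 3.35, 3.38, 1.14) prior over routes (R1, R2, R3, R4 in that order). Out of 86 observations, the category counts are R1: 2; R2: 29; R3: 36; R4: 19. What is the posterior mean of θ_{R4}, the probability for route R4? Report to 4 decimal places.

The Dirichlet prior is conjugate to the Multinomial likelihood: each posterior αⱼ = prior αⱼ + observed count nⱼ.
Posterior concentration: (3.22, 32.35, 39.38, 20.14), total = 95.09.
E[θ_{R4}|data] = α_{R4}/Σα = 20.14/95.09 = 0.2118.

0.2118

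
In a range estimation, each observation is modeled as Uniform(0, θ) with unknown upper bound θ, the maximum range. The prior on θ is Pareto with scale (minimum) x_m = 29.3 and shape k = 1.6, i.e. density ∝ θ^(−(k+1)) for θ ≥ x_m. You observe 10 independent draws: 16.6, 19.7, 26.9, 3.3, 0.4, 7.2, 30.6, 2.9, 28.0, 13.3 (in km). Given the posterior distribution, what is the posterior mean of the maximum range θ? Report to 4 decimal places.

A Pareto(scale x_m, shape k) prior on the upper bound θ of Uniform(0, θ) is conjugate: posterior is Pareto(max(x_m, max xᵢ), k + n).
Sample maximum = 30.6; prior scale x_m = 29.3 → posterior scale = max = 30.6.
Posterior shape = 1.6 + 10 = 11.6.
E[θ|data] = k·x_m/(k−1) = 11.6·30.6/10.6 = 33.4868.

33.4868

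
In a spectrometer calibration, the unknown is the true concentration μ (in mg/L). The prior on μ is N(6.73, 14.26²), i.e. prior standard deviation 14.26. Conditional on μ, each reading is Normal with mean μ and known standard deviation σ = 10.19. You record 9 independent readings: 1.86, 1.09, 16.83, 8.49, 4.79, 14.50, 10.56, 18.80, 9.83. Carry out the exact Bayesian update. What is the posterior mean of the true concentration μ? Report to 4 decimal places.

9.4827

For Normal data with known variance σ², a Normal(μ₀, σ₀²) prior on μ is conjugate. Posterior precision = 1/σ₀² + n/σ²; posterior mean is the precision-weighted average of μ₀ and x̄.
Σxᵢ = 1.86 + 1.09 + 16.83 + 8.49 + 4.79 + 14.50 + 10.56 + 18.80 + 9.83 = 86.75, so n·x̄ = 86.75.
σ₀² = 14.26² = 203.3476, σ² = 10.19² = 103.8361; σ² + n·σ₀² = 103.8361 + 9·203.3476 = 1933.9645.
Posterior mean = (μ₀/σ₀² + n·x̄/σ²)/(1/σ₀² + n/σ²) = (σ²·μ₀ + σ₀²·n·x̄)/(σ² + n·σ₀²) = (103.8361·6.73 + 203.3476·86.75)/1933.9645 = 18339.221253/1933.9645 = 9.4827.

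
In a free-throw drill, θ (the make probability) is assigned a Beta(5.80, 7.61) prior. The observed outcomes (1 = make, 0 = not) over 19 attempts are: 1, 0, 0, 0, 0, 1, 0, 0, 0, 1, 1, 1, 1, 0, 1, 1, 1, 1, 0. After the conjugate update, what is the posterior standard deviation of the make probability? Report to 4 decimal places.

0.0865

The Beta prior is conjugate to a Binomial/Bernoulli likelihood; the update adds successes to α and failures to β.
Posterior: Beta(α+k, β+n−k) = Beta(5.80+10, 7.61+9) = Beta(15.80, 16.61).
Var = αβ/((α+β)²(α+β+1)) = 15.80·16.61/(32.41²·33.41) = 0.00747812; SD = √0.00747812 = 0.0865.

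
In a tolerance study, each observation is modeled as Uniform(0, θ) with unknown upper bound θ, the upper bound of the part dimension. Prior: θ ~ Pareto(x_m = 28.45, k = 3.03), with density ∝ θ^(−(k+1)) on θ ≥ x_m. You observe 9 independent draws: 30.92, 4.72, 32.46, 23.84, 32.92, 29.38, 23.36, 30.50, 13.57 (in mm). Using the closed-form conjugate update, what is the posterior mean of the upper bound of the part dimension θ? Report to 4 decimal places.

35.9046

A Pareto(scale x_m, shape k) prior on the upper bound θ of Uniform(0, θ) is conjugate: posterior is Pareto(max(x_m, max xᵢ), k + n).
Sample maximum = 32.92; prior scale x_m = 28.45 → posterior scale = max = 32.92.
Posterior shape = 3.03 + 9 = 12.03.
E[θ|data] = k·x_m/(k−1) = 12.03·32.92/11.03 = 35.9046.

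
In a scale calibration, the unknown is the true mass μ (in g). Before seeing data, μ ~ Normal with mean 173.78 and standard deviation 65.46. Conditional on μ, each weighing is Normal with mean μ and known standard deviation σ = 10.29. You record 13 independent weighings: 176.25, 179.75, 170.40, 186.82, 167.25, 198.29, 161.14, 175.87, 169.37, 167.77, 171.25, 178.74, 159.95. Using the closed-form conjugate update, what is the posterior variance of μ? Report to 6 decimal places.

For Normal data with known variance σ², a Normal(μ₀, σ₀²) prior on μ is conjugate. Posterior precision = 1/σ₀² + n/σ²; posterior mean is the precision-weighted average of μ₀ and x̄.
σ₀² = 65.46² = 4285.0116, σ² = 10.29² = 105.8841; σ² + n·σ₀² = 105.8841 + 13·4285.0116 = 55811.0349.
Posterior precision = 1/σ₀² + n/σ² = 1/4285.0116 + 13/105.8841 = (σ² + n·σ₀²)/(σ₀²σ²) = 55811.0349/(4285.0116·105.8841); posterior variance σₙ² = σ₀²σ²/(σ² + n·σ₀²) = 4285.0116·105.8841/55811.0349 = 8.129478.

8.129478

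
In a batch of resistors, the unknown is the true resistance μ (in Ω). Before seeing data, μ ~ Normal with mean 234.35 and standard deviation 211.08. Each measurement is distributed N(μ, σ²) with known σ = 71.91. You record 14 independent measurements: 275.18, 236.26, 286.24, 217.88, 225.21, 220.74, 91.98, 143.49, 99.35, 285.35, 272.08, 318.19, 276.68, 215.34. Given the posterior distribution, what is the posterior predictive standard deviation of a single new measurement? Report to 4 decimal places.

74.4135

For Normal data with known variance σ², a Normal(μ₀, σ₀²) prior on μ is conjugate. Posterior precision = 1/σ₀² + n/σ²; posterior mean is the precision-weighted average of μ₀ and x̄.
σ₀² = 211.08² = 44554.7664, σ² = 71.91² = 5171.0481; σ² + n·σ₀² = 5171.0481 + 14·44554.7664 = 628937.7777.
Posterior precision = 1/σ₀² + n/σ² = 1/44554.7664 + 14/5171.0481 = (σ² + n·σ₀²)/(σ₀²σ²) = 628937.7777/(44554.7664·5171.0481); posterior variance σₙ² = σ₀²σ²/(σ² + n·σ₀²) = 44554.7664·5171.0481/628937.7777 = 366.323742.
Predictive variance for one new observation = σₙ² + σ² = 44554.7664·5171.0481/628937.7777 + 5171.0481 = σ²·(σ₀² + 628937.7777)/628937.7777 = 5171.0481·673492.5441/628937.7777 = 5537.371842; SD = √(5171.0481·673492.5441/628937.7777) = 74.4135.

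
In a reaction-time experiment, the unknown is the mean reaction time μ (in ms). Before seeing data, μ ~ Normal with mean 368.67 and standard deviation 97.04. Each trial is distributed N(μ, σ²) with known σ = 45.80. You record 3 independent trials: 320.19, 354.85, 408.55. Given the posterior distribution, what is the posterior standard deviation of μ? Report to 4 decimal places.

For Normal data with known variance σ², a Normal(μ₀, σ₀²) prior on μ is conjugate. Posterior precision = 1/σ₀² + n/σ²; posterior mean is the precision-weighted average of μ₀ and x̄.
σ₀² = 97.04² = 9416.7616, σ² = 45.80² = 2097.64; σ² + n·σ₀² = 2097.64 + 3·9416.7616 = 30347.9248.
Posterior precision = 1/σ₀² + n/σ² = 1/9416.7616 + 3/2097.64 = (σ² + n·σ₀²)/(σ₀²σ²) = 30347.9248/(9416.7616·2097.64); posterior variance σₙ² = σ₀²σ²/(σ² + n·σ₀²) = 9416.7616·2097.64/30347.9248 = 650.883905.
Posterior SD = √σₙ² = √(9416.7616·2097.64/30347.9248) = 25.5124.

25.5124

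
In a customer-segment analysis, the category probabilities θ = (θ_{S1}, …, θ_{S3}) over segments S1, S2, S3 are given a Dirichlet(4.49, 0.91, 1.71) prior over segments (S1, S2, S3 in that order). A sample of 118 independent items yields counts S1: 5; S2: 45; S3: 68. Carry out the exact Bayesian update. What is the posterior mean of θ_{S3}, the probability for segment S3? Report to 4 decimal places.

The Dirichlet prior is conjugate to the Multinomial likelihood: each posterior αⱼ = prior αⱼ + observed count nⱼ.
Posterior concentration: (9.49, 45.91, 69.71), total = 125.11.
E[θ_{S3}|data] = α_{S3}/Σα = 69.71/125.11 = 0.5572.

0.5572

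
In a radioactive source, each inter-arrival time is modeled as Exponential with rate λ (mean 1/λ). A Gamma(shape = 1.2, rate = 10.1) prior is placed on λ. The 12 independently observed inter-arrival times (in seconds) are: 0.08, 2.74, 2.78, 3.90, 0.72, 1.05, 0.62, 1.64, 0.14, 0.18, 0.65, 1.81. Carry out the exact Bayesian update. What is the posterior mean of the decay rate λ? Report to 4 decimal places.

With a Gamma(shape α, rate β) prior on the exponential rate λ, the posterior after n observations with total T = Σxᵢ is Gamma(α+n, β+T).
Sum of observations T = 16.31 seconds; n = 12.
Posterior: Gamma(1.2+12, 10.1+16.31) = Gamma(13.2, 26.41).
Posterior mean of λ = α/β = 13.2/26.41 = 0.4998.

0.4998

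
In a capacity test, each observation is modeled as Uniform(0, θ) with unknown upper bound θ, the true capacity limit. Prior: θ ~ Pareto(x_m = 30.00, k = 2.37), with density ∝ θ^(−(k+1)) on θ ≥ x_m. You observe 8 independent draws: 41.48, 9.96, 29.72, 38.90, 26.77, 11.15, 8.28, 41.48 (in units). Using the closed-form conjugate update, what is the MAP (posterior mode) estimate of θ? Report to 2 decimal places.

A Pareto(scale x_m, shape k) prior on the upper bound θ of Uniform(0, θ) is conjugate: posterior is Pareto(max(x_m, max xᵢ), k + n).
Sample maximum = 41.48; prior scale x_m = 30.00 → posterior scale = max = 41.48.
Posterior shape = 2.37 + 8 = 10.37.
The Pareto density is decreasing on [x_m, ∞), so the mode is x_m = 41.48.

41.48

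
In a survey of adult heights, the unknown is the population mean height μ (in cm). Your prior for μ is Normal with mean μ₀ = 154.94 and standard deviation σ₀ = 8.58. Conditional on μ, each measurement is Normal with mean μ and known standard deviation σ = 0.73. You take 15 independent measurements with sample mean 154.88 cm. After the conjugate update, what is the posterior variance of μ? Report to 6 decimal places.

0.035510

For Normal data with known variance σ², a Normal(μ₀, σ₀²) prior on μ is conjugate. Posterior precision = 1/σ₀² + n/σ²; posterior mean is the precision-weighted average of μ₀ and x̄.
σ₀² = 8.58² = 73.6164, σ² = 0.73² = 0.5329; σ² + n·σ₀² = 0.5329 + 15·73.6164 = 1104.7789.
Posterior precision = 1/σ₀² + n/σ² = 1/73.6164 + 15/0.5329 = (σ² + n·σ₀²)/(σ₀²σ²) = 1104.7789/(73.6164·0.5329); posterior variance σₙ² = σ₀²σ²/(σ² + n·σ₀²) = 73.6164·0.5329/1104.7789 = 0.035510.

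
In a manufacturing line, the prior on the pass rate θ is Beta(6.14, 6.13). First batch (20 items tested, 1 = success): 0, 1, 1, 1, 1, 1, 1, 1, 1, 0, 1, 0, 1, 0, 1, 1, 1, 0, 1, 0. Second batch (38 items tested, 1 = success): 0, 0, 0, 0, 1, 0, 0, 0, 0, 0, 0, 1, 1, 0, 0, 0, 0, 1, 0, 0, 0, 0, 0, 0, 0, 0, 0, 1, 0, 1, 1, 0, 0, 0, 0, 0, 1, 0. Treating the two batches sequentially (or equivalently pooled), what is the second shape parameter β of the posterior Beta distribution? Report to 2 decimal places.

The Beta prior is conjugate to a Binomial/Bernoulli likelihood; the update adds successes to α and failures to β.
After batch 1: Beta(6.14+14, 6.13+6) = Beta(20.14, 12.13).
After batch 2: Beta(20.14+8, 12.13+30) = Beta(28.14, 42.13).
Posterior β = 42.13.

42.13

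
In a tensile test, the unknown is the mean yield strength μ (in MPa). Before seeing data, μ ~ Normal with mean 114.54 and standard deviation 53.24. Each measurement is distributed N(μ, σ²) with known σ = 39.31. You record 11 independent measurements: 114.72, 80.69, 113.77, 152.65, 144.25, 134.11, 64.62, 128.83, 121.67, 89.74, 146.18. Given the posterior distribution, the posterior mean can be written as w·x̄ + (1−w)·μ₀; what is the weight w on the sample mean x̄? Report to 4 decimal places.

For Normal data with known variance σ², a Normal(μ₀, σ₀²) prior on μ is conjugate. Posterior precision = 1/σ₀² + n/σ²; posterior mean is the precision-weighted average of μ₀ and x̄.
σ₀² = 53.24² = 2834.4976, σ² = 39.31² = 1545.2761. Prior precision 1/σ₀² = 1/2834.4976; data precision n/σ² = 11/1545.2761.
w = (n/σ²)/(1/σ₀² + n/σ²) = n·σ₀²/(σ² + n·σ₀²) = 11·2834.4976/(1545.2761 + 11·2834.4976) = 31179.4736/32724.7497 = 0.9528.

0.9528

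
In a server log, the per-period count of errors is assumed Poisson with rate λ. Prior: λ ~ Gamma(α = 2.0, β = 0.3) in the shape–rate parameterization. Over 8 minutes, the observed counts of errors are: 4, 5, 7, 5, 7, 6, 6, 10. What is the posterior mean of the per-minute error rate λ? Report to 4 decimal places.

With a Gamma(shape α, rate β) prior, the Poisson likelihood is conjugate: the posterior is Gamma(α + ΣXᵢ, β + n).
Sum of counts S = 50 over n = 8 minutes.
Posterior: Gamma(α+S, β+n) = Gamma(2.0+50, 0.3+8) = Gamma(52.0, 8.3).
Posterior mean = α/β = 52.0/8.3 = 6.2651.

6.2651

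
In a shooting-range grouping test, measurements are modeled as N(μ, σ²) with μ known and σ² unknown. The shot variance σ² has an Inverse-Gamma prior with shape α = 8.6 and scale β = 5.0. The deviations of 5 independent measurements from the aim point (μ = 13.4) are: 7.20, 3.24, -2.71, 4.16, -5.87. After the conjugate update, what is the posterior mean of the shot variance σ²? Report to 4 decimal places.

With known mean μ and an Inverse-Gamma(α, β) prior on σ², the Normal likelihood is conjugate: posterior is Inv-Gamma(α + n/2, β + Σ(xᵢ−μ)²/2).
Σ(xᵢ−μ)² = (7.20)² + (3.24)² + (-2.71)² + (4.16)² + (-5.87)² = 121.4442.
Posterior: Inv-Gamma(8.6 + 5/2, 5.0 + 121.4442/2) = Inv-Gamma(11.10, 65.72210).
E[σ²|data] = β/(α−1) = 65.72210/10.10 = 6.5071.

6.5071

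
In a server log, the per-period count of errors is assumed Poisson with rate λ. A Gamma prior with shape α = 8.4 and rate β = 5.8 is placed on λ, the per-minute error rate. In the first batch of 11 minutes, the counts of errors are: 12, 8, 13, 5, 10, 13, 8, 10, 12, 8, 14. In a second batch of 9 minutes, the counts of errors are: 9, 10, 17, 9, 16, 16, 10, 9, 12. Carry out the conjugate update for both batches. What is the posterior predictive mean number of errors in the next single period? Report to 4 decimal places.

With a Gamma(shape α, rate β) prior, the Poisson likelihood is conjugate: the posterior is Gamma(α + ΣXᵢ, β + n).
Batch 1: sum of counts S = 113 over n = 11 minutes.
After batch 1: Gamma(α+S, β+n) = Gamma(8.4+113, 5.8+11) = Gamma(121.4, 16.8).
Batch 2: sum of counts S = 108 over n = 9 minutes.
After batch 2: Gamma(α+S, β+n) = Gamma(121.4+108, 16.8+9) = Gamma(229.4, 25.8).
The predictive distribution for one future period is NegBinom with mean α/β = 8.8915.

8.8915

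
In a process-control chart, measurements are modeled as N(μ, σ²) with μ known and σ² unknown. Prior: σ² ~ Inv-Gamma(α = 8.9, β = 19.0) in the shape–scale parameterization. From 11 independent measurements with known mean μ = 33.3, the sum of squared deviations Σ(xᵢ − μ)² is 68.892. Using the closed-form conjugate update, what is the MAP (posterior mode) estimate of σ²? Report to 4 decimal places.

With known mean μ and an Inverse-Gamma(α, β) prior on σ², the Normal likelihood is conjugate: posterior is Inv-Gamma(α + n/2, β + Σ(xᵢ−μ)²/2).
Posterior: Inv-Gamma(8.9 + 11/2, 19.0 + 68.892/2) = Inv-Gamma(14.40, 53.4460).
Mode = β/(α+1) = 53.4460/15.40 = 3.4705.

3.4705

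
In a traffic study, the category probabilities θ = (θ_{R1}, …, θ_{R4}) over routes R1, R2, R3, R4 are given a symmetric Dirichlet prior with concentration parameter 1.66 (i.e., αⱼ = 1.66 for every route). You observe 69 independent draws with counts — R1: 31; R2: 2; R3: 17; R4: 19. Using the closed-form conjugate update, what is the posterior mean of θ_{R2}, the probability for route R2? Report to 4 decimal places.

0.0484

The Dirichlet prior is conjugate to the Multinomial likelihood: each posterior αⱼ = prior αⱼ + observed count nⱼ.
Posterior concentration: (32.66, 3.66, 18.66, 20.66), total = 75.64.
E[θ_{R2}|data] = α_{R2}/Σα = 3.66/75.64 = 0.0484.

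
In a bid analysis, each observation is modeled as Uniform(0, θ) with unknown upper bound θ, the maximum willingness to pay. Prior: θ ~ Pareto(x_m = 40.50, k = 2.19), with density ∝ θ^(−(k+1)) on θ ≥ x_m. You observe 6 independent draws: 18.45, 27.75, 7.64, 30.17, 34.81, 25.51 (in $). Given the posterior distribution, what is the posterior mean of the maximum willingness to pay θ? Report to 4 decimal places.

A Pareto(scale x_m, shape k) prior on the upper bound θ of Uniform(0, θ) is conjugate: posterior is Pareto(max(x_m, max xᵢ), k + n).
Sample maximum = 34.81; prior scale x_m = 40.50 → posterior scale = max = 40.50.
Posterior shape = 2.19 + 6 = 8.19.
E[θ|data] = k·x_m/(k−1) = 8.19·40.50/7.19 = 46.1328.

46.1328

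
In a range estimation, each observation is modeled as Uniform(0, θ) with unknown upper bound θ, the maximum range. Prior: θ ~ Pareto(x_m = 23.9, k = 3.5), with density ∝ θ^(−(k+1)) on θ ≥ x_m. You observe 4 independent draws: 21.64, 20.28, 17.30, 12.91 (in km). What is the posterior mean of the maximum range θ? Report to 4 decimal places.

27.5769

A Pareto(scale x_m, shape k) prior on the upper bound θ of Uniform(0, θ) is conjugate: posterior is Pareto(max(x_m, max xᵢ), k + n).
Sample maximum = 21.64; prior scale x_m = 23.9 → posterior scale = max = 23.90.
Posterior shape = 3.5 + 4 = 7.5.
E[θ|data] = k·x_m/(k−1) = 7.5·23.90/6.5 = 27.5769.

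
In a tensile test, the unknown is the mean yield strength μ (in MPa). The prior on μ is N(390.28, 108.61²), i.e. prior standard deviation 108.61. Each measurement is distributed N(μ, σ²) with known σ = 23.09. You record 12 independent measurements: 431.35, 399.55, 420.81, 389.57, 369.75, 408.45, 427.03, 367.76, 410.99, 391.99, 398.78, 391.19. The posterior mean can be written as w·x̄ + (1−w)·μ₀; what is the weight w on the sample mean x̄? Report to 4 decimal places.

0.9962

For Normal data with known variance σ², a Normal(μ₀, σ₀²) prior on μ is conjugate. Posterior precision = 1/σ₀² + n/σ²; posterior mean is the precision-weighted average of μ₀ and x̄.
σ₀² = 108.61² = 11796.1321, σ² = 23.09² = 533.1481. Prior precision 1/σ₀² = 1/11796.1321; data precision n/σ² = 12/533.1481.
w = (n/σ²)/(1/σ₀² + n/σ²) = n·σ₀²/(σ² + n·σ₀²) = 12·11796.1321/(533.1481 + 12·11796.1321) = 141553.5852/142086.7333 = 0.9962.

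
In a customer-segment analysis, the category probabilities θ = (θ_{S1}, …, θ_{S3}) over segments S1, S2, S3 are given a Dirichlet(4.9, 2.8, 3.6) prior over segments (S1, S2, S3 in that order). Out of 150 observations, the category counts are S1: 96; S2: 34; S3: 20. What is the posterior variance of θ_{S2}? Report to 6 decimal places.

0.001085

The Dirichlet prior is conjugate to the Multinomial likelihood: each posterior αⱼ = prior αⱼ + observed count nⱼ.
Posterior concentration: (100.9, 36.8, 23.6), total = 161.3.
Var[θ_j] = α_j(Σα−α_j)/((Σα)²(Σα+1)) = 36.8·124.5/(161.3²·162.3) = 0.001085.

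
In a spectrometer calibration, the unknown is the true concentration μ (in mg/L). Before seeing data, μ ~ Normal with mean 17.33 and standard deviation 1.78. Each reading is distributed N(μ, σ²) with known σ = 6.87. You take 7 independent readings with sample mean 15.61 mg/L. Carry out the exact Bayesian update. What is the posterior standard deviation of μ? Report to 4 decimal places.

For Normal data with known variance σ², a Normal(μ₀, σ₀²) prior on μ is conjugate. Posterior precision = 1/σ₀² + n/σ²; posterior mean is the precision-weighted average of μ₀ and x̄.
σ₀² = 1.78² = 3.1684, σ² = 6.87² = 47.1969; σ² + n·σ₀² = 47.1969 + 7·3.1684 = 69.3757.
Posterior precision = 1/σ₀² + n/σ² = 1/3.1684 + 7/47.1969 = (σ² + n·σ₀²)/(σ₀²σ²) = 69.3757/(3.1684·47.1969); posterior variance σₙ² = σ₀²σ²/(σ² + n·σ₀²) = 3.1684·47.1969/69.3757 = 2.155490.
Posterior SD = √σₙ² = √(3.1684·47.1969/69.3757) = 1.4682.

1.4682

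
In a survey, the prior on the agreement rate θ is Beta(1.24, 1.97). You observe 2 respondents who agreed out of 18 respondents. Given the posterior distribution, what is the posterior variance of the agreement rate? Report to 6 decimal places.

0.005827

The Beta prior is conjugate to a Binomial/Bernoulli likelihood; the update adds successes to α and failures to β.
Posterior: Beta(α+k, β+n−k) = Beta(1.24+2, 1.97+16) = Beta(3.24, 17.97).
Var = αβ/((α+β)²(α+β+1)) = 3.24·17.97/(21.21²·22.21) = 0.005827.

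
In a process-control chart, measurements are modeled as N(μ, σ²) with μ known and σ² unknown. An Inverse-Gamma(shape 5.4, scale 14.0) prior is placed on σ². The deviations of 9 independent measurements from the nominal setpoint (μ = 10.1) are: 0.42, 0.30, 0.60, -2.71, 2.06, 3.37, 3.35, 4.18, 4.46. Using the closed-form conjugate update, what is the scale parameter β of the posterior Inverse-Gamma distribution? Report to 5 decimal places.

With known mean μ and an Inverse-Gamma(α, β) prior on σ², the Normal likelihood is conjugate: posterior is Inv-Gamma(α + n/2, β + Σ(xᵢ−μ)²/2).
Σ(xᵢ−μ)² = (0.42)² + (0.30)² + (0.60)² + (-2.71)² + (2.06)² + (3.37)² + (3.35)² + (4.18)² + (4.46)² = 72.1575.
Posterior: Inv-Gamma(5.4 + 9/2, 14.0 + 72.1575/2) = Inv-Gamma(9.90, 50.07875).
Posterior β = 50.07875.

50.07875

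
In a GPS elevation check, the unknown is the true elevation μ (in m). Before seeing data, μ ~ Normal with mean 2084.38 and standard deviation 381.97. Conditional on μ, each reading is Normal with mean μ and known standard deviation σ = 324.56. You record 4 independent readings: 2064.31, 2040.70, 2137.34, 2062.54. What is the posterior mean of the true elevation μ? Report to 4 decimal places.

2077.4698

For Normal data with known variance σ², a Normal(μ₀, σ₀²) prior on μ is conjugate. Posterior precision = 1/σ₀² + n/σ²; posterior mean is the precision-weighted average of μ₀ and x̄.
Σxᵢ = 2064.31 + 2040.70 + 2137.34 + 2062.54 = 8304.89, so n·x̄ = 8304.89.
σ₀² = 381.97² = 145901.0809, σ² = 324.56² = 105339.1936; σ² + n·σ₀² = 105339.1936 + 4·145901.0809 = 688943.5172.
Posterior mean = (μ₀/σ₀² + n·x̄/σ²)/(1/σ₀² + n/σ²) = (σ²·μ₀ + σ₀²·n·x̄)/(σ² + n·σ₀²) = (105339.1936·2084.38 + 145901.0809·8304.89)/688943.5172 = 1431259336.111569/688943.5172 = 2077.4698.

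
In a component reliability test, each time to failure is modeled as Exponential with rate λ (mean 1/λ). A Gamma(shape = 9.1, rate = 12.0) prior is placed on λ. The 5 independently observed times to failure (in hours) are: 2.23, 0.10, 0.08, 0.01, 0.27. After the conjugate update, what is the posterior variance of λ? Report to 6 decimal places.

With a Gamma(shape α, rate β) prior on the exponential rate λ, the posterior after n observations with total T = Σxᵢ is Gamma(α+n, β+T).
Sum of observations T = 2.69 hours; n = 5.
Posterior: Gamma(9.1+5, 12.0+2.69) = Gamma(14.1, 14.69).
Var = α/β² = 0.065339.

0.065339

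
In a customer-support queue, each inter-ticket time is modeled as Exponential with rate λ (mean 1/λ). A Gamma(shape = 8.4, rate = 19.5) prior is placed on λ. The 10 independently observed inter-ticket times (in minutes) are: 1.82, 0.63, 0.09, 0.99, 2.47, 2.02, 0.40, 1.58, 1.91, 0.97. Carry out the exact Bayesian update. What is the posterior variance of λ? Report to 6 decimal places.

With a Gamma(shape α, rate β) prior on the exponential rate λ, the posterior after n observations with total T = Σxᵢ is Gamma(α+n, β+T).
Sum of observations T = 12.88 minutes; n = 10.
Posterior: Gamma(8.4+10, 19.5+12.88) = Gamma(18.4, 32.38).
Var = α/β² = 0.017549.

0.017549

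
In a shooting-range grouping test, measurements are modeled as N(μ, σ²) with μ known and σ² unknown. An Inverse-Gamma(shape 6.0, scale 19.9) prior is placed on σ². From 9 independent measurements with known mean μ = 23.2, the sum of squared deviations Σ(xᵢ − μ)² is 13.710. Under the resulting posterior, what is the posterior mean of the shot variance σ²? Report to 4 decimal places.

With known mean μ and an Inverse-Gamma(α, β) prior on σ², the Normal likelihood is conjugate: posterior is Inv-Gamma(α + n/2, β + Σ(xᵢ−μ)²/2).
Posterior: Inv-Gamma(6.0 + 9/2, 19.9 + 13.710/2) = Inv-Gamma(10.50, 26.7550).
E[σ²|data] = β/(α−1) = 26.7550/9.50 = 2.8163.

2.8163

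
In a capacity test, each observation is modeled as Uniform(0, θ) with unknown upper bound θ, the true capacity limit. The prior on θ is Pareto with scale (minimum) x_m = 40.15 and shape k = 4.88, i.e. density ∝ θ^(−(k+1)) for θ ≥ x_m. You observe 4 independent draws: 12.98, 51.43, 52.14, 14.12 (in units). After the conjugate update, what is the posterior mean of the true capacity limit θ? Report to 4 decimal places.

58.7568

A Pareto(scale x_m, shape k) prior on the upper bound θ of Uniform(0, θ) is conjugate: posterior is Pareto(max(x_m, max xᵢ), k + n).
Sample maximum = 52.14; prior scale x_m = 40.15 → posterior scale = max = 52.14.
Posterior shape = 4.88 + 4 = 8.88.
E[θ|data] = k·x_m/(k−1) = 8.88·52.14/7.88 = 58.7568.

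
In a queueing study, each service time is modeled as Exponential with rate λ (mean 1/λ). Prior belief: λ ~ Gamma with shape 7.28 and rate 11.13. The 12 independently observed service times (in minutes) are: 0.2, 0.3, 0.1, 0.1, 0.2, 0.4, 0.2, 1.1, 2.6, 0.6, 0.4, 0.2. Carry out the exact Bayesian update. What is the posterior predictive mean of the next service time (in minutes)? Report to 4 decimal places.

0.9590

With a Gamma(shape α, rate β) prior on the exponential rate λ, the posterior after n observations with total T = Σxᵢ is Gamma(α+n, β+T).
Sum of observations T = 6.4 minutes; n = 12.
Posterior: Gamma(7.28+12, 11.13+6.4) = Gamma(19.28, 17.53).
The predictive distribution for the next observation is Lomax; its mean is β/(α−1) = 17.53/18.28 = 0.9590.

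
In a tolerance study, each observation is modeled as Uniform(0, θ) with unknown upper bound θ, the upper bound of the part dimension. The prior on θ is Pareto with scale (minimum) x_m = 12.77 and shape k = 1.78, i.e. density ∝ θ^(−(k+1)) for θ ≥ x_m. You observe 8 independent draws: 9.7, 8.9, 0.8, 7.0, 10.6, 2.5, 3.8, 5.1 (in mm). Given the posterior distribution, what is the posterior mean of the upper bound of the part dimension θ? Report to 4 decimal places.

14.2244

A Pareto(scale x_m, shape k) prior on the upper bound θ of Uniform(0, θ) is conjugate: posterior is Pareto(max(x_m, max xᵢ), k + n).
Sample maximum = 10.6; prior scale x_m = 12.77 → posterior scale = max = 12.77.
Posterior shape = 1.78 + 8 = 9.78.
E[θ|data] = k·x_m/(k−1) = 9.78·12.77/8.78 = 14.2244.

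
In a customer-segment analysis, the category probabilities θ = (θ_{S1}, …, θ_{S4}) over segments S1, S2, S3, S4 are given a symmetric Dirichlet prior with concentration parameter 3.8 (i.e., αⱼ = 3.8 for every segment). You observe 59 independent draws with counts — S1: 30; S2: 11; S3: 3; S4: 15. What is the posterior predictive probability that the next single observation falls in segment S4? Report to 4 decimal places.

0.2534

The Dirichlet prior is conjugate to the Multinomial likelihood: each posterior αⱼ = prior αⱼ + observed count nⱼ.
Posterior concentration: (33.8, 14.8, 6.8, 18.8), total = 74.2.
P(next = S4 | data) = α_{S4}/Σα = 0.2534.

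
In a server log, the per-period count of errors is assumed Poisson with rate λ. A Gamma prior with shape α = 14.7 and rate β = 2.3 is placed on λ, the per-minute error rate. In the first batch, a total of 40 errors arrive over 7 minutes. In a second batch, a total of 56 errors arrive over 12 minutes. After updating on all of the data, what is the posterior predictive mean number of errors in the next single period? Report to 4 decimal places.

5.1972

With a Gamma(shape α, rate β) prior, the Poisson likelihood is conjugate: the posterior is Gamma(α + ΣXᵢ, β + n).
After batch 1: Gamma(α+S, β+n) = Gamma(14.7+40, 2.3+7) = Gamma(54.7, 9.3).
After batch 2: Gamma(α+S, β+n) = Gamma(54.7+56, 9.3+12) = Gamma(110.7, 21.3).
The predictive distribution for one future period is NegBinom with mean α/β = 5.1972.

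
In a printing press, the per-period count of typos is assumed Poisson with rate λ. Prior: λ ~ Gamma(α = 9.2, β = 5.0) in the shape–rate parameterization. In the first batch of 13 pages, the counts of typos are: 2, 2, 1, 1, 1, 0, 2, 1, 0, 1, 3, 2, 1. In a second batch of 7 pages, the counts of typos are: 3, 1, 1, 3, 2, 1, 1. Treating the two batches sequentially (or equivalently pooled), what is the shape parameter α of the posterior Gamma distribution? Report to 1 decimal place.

With a Gamma(shape α, rate β) prior, the Poisson likelihood is conjugate: the posterior is Gamma(α + ΣXᵢ, β + n).
Batch 1: sum of counts S = 17 over n = 13 pages.
After batch 1: Gamma(α+S, β+n) = Gamma(9.2+17, 5.0+13) = Gamma(26.2, 18.0).
Batch 2: sum of counts S = 12 over n = 7 pages.
After batch 2: Gamma(α+S, β+n) = Gamma(26.2+12, 18.0+7) = Gamma(38.2, 25.0).
Posterior α = 38.2.

38.2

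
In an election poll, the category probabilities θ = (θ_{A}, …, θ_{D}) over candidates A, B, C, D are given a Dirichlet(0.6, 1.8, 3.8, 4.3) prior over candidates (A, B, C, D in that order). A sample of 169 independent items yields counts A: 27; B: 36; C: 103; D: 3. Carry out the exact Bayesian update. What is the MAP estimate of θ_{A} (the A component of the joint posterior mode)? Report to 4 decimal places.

The Dirichlet prior is conjugate to the Multinomial likelihood: each posterior αⱼ = prior αⱼ + observed count nⱼ.
Posterior concentration: (27.6, 37.8, 106.8, 7.3), total = 179.5.
Joint mode component: (α_{A}−1)/(Σα−K) = 26.6/175.5 = 0.1516.

0.1516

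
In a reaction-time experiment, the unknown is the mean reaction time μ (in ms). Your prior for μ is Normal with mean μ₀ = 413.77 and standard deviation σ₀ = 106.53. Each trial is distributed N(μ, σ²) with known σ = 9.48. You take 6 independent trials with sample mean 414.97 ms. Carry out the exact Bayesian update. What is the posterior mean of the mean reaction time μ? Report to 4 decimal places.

414.9684

For Normal data with known variance σ², a Normal(μ₀, σ₀²) prior on μ is conjugate. Posterior precision = 1/σ₀² + n/σ²; posterior mean is the precision-weighted average of μ₀ and x̄.
n·x̄ = 6·414.97 = 2489.82.
σ₀² = 106.53² = 11348.6409, σ² = 9.48² = 89.8704; σ² + n·σ₀² = 89.8704 + 6·11348.6409 = 68181.7158.
Posterior mean = (μ₀/σ₀² + n·x̄/σ²)/(1/σ₀² + n/σ²) = (σ²·μ₀ + σ₀²·n·x̄)/(σ² + n·σ₀²) = (89.8704·413.77 + 11348.6409·2489.82)/68181.7158 = 28293258.761046/68181.7158 = 414.9684.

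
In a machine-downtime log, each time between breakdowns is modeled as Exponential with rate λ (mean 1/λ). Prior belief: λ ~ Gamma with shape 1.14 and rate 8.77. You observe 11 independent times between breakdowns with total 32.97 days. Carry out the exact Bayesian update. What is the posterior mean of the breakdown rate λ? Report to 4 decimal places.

With a Gamma(shape α, rate β) prior on the exponential rate λ, the posterior after n observations with total T = Σxᵢ is Gamma(α+n, β+T).
Posterior: Gamma(1.14+11, 8.77+32.97) = Gamma(12.14, 41.74).
Posterior mean of λ = α/β = 12.14/41.74 = 0.2908.

0.2908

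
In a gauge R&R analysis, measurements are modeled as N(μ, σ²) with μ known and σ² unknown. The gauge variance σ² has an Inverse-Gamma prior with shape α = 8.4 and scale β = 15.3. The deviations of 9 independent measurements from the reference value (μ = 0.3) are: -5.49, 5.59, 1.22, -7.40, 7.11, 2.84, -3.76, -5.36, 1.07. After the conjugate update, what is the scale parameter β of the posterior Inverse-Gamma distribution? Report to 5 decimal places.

With known mean μ and an Inverse-Gamma(α, β) prior on σ², the Normal likelihood is conjugate: posterior is Inv-Gamma(α + n/2, β + Σ(xᵢ−μ)²/2).
Σ(xᵢ−μ)² = (-5.49)² + (5.59)² + (1.22)² + (-7.40)² + (7.11)² + (2.84)² + (-3.76)² + (-5.36)² + (1.07)² = 220.2664.
Posterior: Inv-Gamma(8.4 + 9/2, 15.3 + 220.2664/2) = Inv-Gamma(12.90, 125.43320).
Posterior β = 125.43320.

125.43320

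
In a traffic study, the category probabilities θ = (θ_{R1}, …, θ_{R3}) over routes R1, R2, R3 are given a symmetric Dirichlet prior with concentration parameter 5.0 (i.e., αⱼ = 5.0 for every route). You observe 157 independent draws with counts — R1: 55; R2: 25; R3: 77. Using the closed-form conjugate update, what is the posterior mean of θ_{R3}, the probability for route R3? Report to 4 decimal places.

0.4767

The Dirichlet prior is conjugate to the Multinomial likelihood: each posterior αⱼ = prior αⱼ + observed count nⱼ.
Posterior concentration: (60.0, 30.0, 82.0), total = 172.0.
E[θ_{R3}|data] = α_{R3}/Σα = 82.0/172.0 = 0.4767.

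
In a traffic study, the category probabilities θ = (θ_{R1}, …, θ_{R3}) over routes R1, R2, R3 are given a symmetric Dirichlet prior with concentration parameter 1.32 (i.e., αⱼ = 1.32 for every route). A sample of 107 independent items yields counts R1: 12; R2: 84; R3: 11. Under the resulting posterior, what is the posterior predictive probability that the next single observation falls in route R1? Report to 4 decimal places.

The Dirichlet prior is conjugate to the Multinomial likelihood: each posterior αⱼ = prior αⱼ + observed count nⱼ.
Posterior concentration: (13.32, 85.32, 12.32), total = 110.96.
P(next = R1 | data) = α_{R1}/Σα = 0.1200.

0.1200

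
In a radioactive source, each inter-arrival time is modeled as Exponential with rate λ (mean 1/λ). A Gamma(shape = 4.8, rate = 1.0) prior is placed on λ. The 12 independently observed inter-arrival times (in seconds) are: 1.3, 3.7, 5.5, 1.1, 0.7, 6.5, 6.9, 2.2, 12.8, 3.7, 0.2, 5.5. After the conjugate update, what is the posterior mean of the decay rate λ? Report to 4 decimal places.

0.3288

With a Gamma(shape α, rate β) prior on the exponential rate λ, the posterior after n observations with total T = Σxᵢ is Gamma(α+n, β+T).
Sum of observations T = 50.1 seconds; n = 12.
Posterior: Gamma(4.8+12, 1.0+50.1) = Gamma(16.8, 51.1).
Posterior mean of λ = α/β = 16.8/51.1 = 0.3288.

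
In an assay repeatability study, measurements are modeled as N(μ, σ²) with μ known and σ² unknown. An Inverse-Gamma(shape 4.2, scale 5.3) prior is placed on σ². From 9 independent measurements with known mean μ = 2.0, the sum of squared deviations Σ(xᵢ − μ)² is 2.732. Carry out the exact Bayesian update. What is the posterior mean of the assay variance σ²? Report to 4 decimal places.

0.8657

With known mean μ and an Inverse-Gamma(α, β) prior on σ², the Normal likelihood is conjugate: posterior is Inv-Gamma(α + n/2, β + Σ(xᵢ−μ)²/2).
Posterior: Inv-Gamma(4.2 + 9/2, 5.3 + 2.732/2) = Inv-Gamma(8.70, 6.6660).
E[σ²|data] = β/(α−1) = 6.6660/7.70 = 0.8657.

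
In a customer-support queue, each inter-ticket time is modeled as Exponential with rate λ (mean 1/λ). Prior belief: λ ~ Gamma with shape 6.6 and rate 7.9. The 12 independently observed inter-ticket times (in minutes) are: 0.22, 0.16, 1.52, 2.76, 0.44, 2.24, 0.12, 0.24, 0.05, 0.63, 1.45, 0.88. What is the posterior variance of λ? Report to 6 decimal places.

With a Gamma(shape α, rate β) prior on the exponential rate λ, the posterior after n observations with total T = Σxᵢ is Gamma(α+n, β+T).
Sum of observations T = 10.71 minutes; n = 12.
Posterior: Gamma(6.6+12, 7.9+10.71) = Gamma(18.6, 18.61).
Var = α/β² = 0.053706.

0.053706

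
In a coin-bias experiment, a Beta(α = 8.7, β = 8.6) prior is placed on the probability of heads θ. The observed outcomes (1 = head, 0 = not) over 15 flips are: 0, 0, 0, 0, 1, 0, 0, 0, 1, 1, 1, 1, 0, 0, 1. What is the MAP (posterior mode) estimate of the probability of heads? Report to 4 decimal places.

0.4521

The Beta prior is conjugate to a Binomial/Bernoulli likelihood; the update adds successes to α and failures to β.
Posterior: Beta(α+k, β+n−k) = Beta(8.7+6, 8.6+9) = Beta(14.7, 17.6).
Mode of Beta(a,b) for a,b>1 is (a−1)/(a+b−2) = 13.7/30.3 = 0.4521.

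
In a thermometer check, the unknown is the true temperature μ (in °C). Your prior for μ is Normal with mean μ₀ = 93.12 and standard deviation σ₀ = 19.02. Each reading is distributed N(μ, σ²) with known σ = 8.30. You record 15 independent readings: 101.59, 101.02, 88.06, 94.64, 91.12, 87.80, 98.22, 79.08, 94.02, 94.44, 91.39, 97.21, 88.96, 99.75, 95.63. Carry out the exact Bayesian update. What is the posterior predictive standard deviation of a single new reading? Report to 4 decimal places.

For Normal data with known variance σ², a Normal(μ₀, σ₀²) prior on μ is conjugate. Posterior precision = 1/σ₀² + n/σ²; posterior mean is the precision-weighted average of μ₀ and x̄.
σ₀² = 19.02² = 361.7604, σ² = 8.30² = 68.89; σ² + n·σ₀² = 68.89 + 15·361.7604 = 5495.296.
Posterior precision = 1/σ₀² + n/σ² = 1/361.7604 + 15/68.89 = (σ² + n·σ₀²)/(σ₀²σ²) = 5495.296/(361.7604·68.89); posterior variance σₙ² = σ₀²σ²/(σ² + n·σ₀²) = 361.7604·68.89/5495.296 = 4.535092.
Predictive variance for one new observation = σₙ² + σ² = 361.7604·68.89/5495.296 + 68.89 = σ²·(σ₀² + 5495.296)/5495.296 = 68.89·5857.0564/5495.296 = 73.425092; SD = √(68.89·5857.0564/5495.296) = 8.5688.

8.5688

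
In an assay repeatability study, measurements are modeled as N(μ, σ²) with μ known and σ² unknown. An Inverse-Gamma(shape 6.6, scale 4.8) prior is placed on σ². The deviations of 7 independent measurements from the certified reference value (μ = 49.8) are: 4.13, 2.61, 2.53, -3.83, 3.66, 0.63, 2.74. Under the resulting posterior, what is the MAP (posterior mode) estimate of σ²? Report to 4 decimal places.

3.4162

With known mean μ and an Inverse-Gamma(α, β) prior on σ², the Normal likelihood is conjugate: posterior is Inv-Gamma(α + n/2, β + Σ(xᵢ−μ)²/2).
Σ(xᵢ−μ)² = (4.13)² + (2.61)² + (2.53)² + (-3.83)² + (3.66)² + (0.63)² + (2.74)² = 66.2389.
Posterior: Inv-Gamma(6.6 + 7/2, 4.8 + 66.2389/2) = Inv-Gamma(10.10, 37.91945).
Mode = β/(α+1) = 37.91945/11.10 = 3.4162.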